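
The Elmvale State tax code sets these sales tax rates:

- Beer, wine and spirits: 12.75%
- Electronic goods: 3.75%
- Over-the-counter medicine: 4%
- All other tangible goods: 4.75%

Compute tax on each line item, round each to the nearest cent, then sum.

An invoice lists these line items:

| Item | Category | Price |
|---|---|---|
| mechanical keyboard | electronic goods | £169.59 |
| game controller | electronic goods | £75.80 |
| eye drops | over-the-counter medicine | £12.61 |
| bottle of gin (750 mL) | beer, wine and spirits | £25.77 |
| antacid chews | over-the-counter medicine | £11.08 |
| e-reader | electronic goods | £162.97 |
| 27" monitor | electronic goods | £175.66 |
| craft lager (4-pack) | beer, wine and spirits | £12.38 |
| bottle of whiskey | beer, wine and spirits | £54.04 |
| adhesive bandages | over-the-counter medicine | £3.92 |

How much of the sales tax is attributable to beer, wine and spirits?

Bottle of gin (750 mL) £25.77: beer, wine and spirits → 12.75% → £3.29
Craft lager (4-pack) £12.38: beer, wine and spirits → 12.75% → £1.58
Bottle of whiskey £54.04: beer, wine and spirits → 12.75% → £6.89
Tax on beer, wine and spirits = £3.29 + £1.58 + £6.89 = £11.76

£11.76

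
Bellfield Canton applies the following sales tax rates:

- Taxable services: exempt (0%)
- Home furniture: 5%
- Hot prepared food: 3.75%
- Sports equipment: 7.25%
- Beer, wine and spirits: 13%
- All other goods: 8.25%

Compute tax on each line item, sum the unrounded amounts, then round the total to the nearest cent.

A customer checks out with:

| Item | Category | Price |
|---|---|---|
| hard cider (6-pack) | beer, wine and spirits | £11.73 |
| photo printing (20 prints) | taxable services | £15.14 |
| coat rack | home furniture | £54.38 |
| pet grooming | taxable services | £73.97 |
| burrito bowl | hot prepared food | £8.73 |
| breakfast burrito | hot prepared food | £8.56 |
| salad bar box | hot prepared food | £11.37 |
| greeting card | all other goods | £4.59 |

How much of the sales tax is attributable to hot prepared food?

Burrito bowl £8.73: hot prepared food → 3.75% → £0.327375
Breakfast burrito £8.56: hot prepared food → 3.75% → £0.321
Salad bar box £11.37: hot prepared food → 3.75% → £0.426375
Tax on hot prepared food: unrounded sum = £1.07475 → £1.07

£1.07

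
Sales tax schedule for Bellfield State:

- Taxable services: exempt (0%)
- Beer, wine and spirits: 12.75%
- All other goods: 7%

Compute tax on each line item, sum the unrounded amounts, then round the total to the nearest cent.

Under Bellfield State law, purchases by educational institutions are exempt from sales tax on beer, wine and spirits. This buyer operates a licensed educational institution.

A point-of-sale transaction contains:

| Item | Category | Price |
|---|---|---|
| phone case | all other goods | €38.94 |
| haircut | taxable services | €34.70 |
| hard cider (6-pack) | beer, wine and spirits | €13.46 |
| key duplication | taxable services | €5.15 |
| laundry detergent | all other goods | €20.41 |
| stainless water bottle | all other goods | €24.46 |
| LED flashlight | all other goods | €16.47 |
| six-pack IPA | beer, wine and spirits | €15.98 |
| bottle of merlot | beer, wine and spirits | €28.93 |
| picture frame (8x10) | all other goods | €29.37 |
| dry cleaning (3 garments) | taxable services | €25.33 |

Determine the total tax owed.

Phone case €38.94: all other goods → 7% → €2.7258
Haircut €34.70: taxable services → 0% → €0.00
Hard cider (6-pack) €13.46: beer, wine and spirits, buyer-exempt → 0% → €0.00
Key duplication €5.15: taxable services → 0% → €0.00
Laundry detergent €20.41: all other goods → 7% → €1.4287
Stainless water bottle €24.46: all other goods → 7% → €1.7122
LED flashlight €16.47: all other goods → 7% → €1.1529
Six-pack IPA €15.98: beer, wine and spirits, buyer-exempt → 0% → €0.00
Bottle of merlot €28.93: beer, wine and spirits, buyer-exempt → 0% → €0.00
Picture frame (8x10) €29.37: all other goods → 7% → €2.0559
Dry cleaning (3 garments) €25.33: taxable services → 0% → €0.00
Unrounded tax sum = €9.0755 → €9.08

€9.08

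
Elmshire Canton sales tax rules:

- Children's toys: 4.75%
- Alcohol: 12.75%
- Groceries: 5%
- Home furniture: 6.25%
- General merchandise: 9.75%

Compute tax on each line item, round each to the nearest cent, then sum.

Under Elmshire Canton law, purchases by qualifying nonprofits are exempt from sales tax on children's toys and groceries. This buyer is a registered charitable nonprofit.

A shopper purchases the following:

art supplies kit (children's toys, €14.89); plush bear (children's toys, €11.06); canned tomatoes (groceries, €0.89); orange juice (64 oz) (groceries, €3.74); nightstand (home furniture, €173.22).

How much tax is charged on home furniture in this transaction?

€10.83

Nightstand €173.22: home furniture → 6.25% → €10.83
Tax on home furniture = €10.83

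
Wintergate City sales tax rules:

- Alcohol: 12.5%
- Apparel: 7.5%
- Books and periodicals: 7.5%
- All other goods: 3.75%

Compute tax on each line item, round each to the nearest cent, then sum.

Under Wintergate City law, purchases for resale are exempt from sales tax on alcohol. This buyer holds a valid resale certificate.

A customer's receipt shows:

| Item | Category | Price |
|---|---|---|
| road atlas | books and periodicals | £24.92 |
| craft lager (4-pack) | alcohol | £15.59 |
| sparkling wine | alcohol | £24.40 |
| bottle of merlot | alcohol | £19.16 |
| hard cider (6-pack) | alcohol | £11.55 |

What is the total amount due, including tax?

£97.49

Road atlas £24.92: books and periodicals → 7.5% → £1.87
Craft lager (4-pack) £15.59: alcohol, buyer-exempt → 0% → £0.00
Sparkling wine £24.40: alcohol, buyer-exempt → 0% → £0.00
Bottle of merlot £19.16: alcohol, buyer-exempt → 0% → £0.00
Hard cider (6-pack) £11.55: alcohol, buyer-exempt → 0% → £0.00
Subtotal = £95.62; tax = £1.87; total due = £97.49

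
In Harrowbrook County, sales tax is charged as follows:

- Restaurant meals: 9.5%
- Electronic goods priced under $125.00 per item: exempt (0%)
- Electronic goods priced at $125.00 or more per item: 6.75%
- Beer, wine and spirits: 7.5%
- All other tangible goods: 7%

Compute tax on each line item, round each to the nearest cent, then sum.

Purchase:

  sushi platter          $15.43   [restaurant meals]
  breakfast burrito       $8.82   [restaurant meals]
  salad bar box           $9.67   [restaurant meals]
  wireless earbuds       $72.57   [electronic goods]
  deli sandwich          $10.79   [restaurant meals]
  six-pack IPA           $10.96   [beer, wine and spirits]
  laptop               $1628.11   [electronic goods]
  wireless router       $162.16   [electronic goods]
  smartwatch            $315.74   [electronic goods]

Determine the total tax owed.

Sushi platter $15.43: restaurant meals → 9.5% → $1.47
Breakfast burrito $8.82: restaurant meals → 9.5% → $0.84
Salad bar box $9.67: restaurant meals → 9.5% → $0.92
Wireless earbuds $72.57: electronic goods, under $125.00 → 0% → $0.00
Deli sandwich $10.79: restaurant meals → 9.5% → $1.03
Six-pack IPA $10.96: beer, wine and spirits → 7.5% → $0.82
Laptop $1628.11: electronic goods, $125.00 or more → 6.75% → $109.90
Wireless router $162.16: electronic goods, $125.00 or more → 6.75% → $10.95
Smartwatch $315.74: electronic goods, $125.00 or more → 6.75% → $21.31
Total tax = $1.47 + $0.84 + $0.92 + $1.03 + $0.82 + $109.90 + $10.95 + $21.31 = $147.24

$147.24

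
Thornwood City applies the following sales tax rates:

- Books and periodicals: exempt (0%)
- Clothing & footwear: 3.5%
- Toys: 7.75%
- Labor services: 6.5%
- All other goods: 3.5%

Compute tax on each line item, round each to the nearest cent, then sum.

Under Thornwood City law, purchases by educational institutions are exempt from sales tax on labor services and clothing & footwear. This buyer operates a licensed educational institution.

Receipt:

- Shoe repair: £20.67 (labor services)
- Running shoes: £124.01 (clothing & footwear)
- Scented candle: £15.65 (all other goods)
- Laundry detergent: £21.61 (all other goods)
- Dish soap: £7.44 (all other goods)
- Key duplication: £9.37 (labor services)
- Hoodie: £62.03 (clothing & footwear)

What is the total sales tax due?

£1.57

Shoe repair £20.67: labor services, buyer-exempt → 0% → £0.00
Running shoes £124.01: clothing & footwear, buyer-exempt → 0% → £0.00
Scented candle £15.65: all other goods → 3.5% → £0.55
Laundry detergent £21.61: all other goods → 3.5% → £0.76
Dish soap £7.44: all other goods → 3.5% → £0.26
Key duplication £9.37: labor services, buyer-exempt → 0% → £0.00
Hoodie £62.03: clothing & footwear, buyer-exempt → 0% → £0.00
Total tax = £0.55 + £0.76 + £0.26 = £1.57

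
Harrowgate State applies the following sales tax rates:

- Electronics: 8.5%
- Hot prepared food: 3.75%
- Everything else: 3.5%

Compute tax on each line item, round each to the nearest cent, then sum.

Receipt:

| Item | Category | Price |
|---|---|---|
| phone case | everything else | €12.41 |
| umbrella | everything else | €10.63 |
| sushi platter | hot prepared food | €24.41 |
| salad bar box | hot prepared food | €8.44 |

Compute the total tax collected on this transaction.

€2.04

Phone case €12.41: everything else → 3.5% → €0.43
Umbrella €10.63: everything else → 3.5% → €0.37
Sushi platter €24.41: hot prepared food → 3.75% → €0.92
Salad bar box €8.44: hot prepared food → 3.75% → €0.32
Total tax = €0.43 + €0.37 + €0.92 + €0.32 = €2.04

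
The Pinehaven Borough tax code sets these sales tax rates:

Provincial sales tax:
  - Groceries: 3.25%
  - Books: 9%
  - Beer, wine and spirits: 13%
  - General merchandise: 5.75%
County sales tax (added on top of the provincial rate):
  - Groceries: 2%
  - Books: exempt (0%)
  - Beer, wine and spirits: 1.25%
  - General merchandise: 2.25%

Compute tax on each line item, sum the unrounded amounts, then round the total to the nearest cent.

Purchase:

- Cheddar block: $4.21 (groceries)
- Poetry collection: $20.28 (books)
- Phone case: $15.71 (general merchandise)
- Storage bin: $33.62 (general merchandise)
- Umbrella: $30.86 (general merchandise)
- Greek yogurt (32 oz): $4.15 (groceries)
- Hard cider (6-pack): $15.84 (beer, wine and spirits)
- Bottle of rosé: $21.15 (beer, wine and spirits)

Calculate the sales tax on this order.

Cheddar block $4.21: groceries → 3.25% + 2% county = 5.25% → $0.221025
Poetry collection $20.28: books → 9% + 0% county = 9% → $1.8252
Phone case $15.71: general merchandise → 5.75% + 2.25% county = 8% → $1.2568
Storage bin $33.62: general merchandise → 5.75% + 2.25% county = 8% → $2.6896
Umbrella $30.86: general merchandise → 5.75% + 2.25% county = 8% → $2.4688
Greek yogurt (32 oz) $4.15: groceries → 3.25% + 2% county = 5.25% → $0.217875
Hard cider (6-pack) $15.84: beer, wine and spirits → 13% + 1.25% county = 14.25% → $2.2572
Bottle of rosé $21.15: beer, wine and spirits → 13% + 1.25% county = 14.25% → $3.013875
Unrounded tax sum = $13.950375 → $13.95

$13.95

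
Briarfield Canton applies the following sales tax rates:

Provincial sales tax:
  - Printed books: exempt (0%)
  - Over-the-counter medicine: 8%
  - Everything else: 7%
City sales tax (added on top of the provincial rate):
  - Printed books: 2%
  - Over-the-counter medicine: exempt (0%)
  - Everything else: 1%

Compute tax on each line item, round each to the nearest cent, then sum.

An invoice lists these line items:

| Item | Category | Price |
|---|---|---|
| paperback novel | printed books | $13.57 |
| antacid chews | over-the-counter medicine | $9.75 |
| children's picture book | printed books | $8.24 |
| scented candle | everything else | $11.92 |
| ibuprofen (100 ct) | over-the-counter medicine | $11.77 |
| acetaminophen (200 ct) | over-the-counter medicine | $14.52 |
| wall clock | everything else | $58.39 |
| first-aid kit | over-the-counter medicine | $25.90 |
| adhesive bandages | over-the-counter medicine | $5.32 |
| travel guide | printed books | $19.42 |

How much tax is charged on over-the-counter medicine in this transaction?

$5.38

Antacid chews $9.75: over-the-counter medicine → 8% + 0% city = 8% → $0.78
Ibuprofen (100 ct) $11.77: over-the-counter medicine → 8% + 0% city = 8% → $0.94
Acetaminophen (200 ct) $14.52: over-the-counter medicine → 8% + 0% city = 8% → $1.16
First-aid kit $25.90: over-the-counter medicine → 8% + 0% city = 8% → $2.07
Adhesive bandages $5.32: over-the-counter medicine → 8% + 0% city = 8% → $0.43
Tax on over-the-counter medicine = $0.78 + $0.94 + $1.16 + $2.07 + $0.43 = $5.38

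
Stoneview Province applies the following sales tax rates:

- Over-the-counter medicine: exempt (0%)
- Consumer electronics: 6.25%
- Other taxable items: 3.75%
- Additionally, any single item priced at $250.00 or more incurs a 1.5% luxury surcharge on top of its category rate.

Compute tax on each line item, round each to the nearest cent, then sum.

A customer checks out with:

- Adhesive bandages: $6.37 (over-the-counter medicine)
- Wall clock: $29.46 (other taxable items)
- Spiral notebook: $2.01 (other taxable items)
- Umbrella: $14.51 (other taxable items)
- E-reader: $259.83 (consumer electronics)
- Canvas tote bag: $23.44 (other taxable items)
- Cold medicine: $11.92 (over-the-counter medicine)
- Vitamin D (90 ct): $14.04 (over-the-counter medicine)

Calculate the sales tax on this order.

Adhesive bandages $6.37: over-the-counter medicine → 0% → $0.00
Wall clock $29.46: other taxable items → 3.75% → $1.10
Spiral notebook $2.01: other taxable items → 3.75% → $0.08
Umbrella $14.51: other taxable items → 3.75% → $0.54
E-reader $259.83: consumer electronics → 6.25% + 1.5% surcharge = 7.75% → $20.14
Canvas tote bag $23.44: other taxable items → 3.75% → $0.88
Cold medicine $11.92: over-the-counter medicine → 0% → $0.00
Vitamin D (90 ct) $14.04: over-the-counter medicine → 0% → $0.00
Total tax = $1.10 + $0.08 + $0.54 + $20.14 + $0.88 = $22.74

$22.74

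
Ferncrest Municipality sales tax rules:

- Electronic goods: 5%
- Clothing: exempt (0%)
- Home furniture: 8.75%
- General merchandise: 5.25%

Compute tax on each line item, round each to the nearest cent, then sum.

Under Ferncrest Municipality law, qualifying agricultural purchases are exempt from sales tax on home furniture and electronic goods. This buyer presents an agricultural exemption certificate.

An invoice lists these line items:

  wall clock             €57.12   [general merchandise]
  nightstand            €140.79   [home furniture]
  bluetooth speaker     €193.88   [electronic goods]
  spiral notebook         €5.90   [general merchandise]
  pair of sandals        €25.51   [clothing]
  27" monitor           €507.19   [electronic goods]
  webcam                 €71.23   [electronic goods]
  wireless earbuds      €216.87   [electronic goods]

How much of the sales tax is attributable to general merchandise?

Wall clock €57.12: general merchandise → 5.25% → €3.00
Spiral notebook €5.90: general merchandise → 5.25% → €0.31
Tax on general merchandise = €3.00 + €0.31 = €3.31

€3.31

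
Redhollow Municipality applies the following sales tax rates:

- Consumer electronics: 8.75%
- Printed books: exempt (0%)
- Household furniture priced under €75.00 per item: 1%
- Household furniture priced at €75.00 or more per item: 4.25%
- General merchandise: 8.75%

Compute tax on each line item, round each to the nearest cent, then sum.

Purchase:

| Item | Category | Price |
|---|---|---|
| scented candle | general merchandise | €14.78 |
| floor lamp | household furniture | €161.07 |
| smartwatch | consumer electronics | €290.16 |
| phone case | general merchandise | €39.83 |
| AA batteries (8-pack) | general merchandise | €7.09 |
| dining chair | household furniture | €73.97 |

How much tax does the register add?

Scented candle €14.78: general merchandise → 8.75% → €1.29
Floor lamp €161.07: household furniture, €75.00 or more → 4.25% → €6.85
Smartwatch €290.16: consumer electronics → 8.75% → €25.39
Phone case €39.83: general merchandise → 8.75% → €3.49
AA batteries (8-pack) €7.09: general merchandise → 8.75% → €0.62
Dining chair €73.97: household furniture, under €75.00 → 1% → €0.74
Total tax = €1.29 + €6.85 + €25.39 + €3.49 + €0.62 + €0.74 = €38.38

€38.38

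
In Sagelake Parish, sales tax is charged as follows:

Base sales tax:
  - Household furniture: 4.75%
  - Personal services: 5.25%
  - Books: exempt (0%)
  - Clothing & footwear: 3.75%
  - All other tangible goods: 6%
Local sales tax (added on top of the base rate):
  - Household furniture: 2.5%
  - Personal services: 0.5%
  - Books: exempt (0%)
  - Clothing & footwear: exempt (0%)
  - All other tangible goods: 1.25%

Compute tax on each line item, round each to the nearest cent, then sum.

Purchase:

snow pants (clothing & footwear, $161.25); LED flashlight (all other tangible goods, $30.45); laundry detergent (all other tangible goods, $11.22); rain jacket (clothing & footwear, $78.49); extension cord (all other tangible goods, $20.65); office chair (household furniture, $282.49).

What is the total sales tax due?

$33.99

Snow pants $161.25: clothing & footwear → 3.75% + 0% local = 3.75% → $6.05
LED flashlight $30.45: all other tangible goods → 6% + 1.25% local = 7.25% → $2.21
Laundry detergent $11.22: all other tangible goods → 6% + 1.25% local = 7.25% → $0.81
Rain jacket $78.49: clothing & footwear → 3.75% + 0% local = 3.75% → $2.94
Extension cord $20.65: all other tangible goods → 6% + 1.25% local = 7.25% → $1.50
Office chair $282.49: household furniture → 4.75% + 2.5% local = 7.25% → $20.48
Total tax = $6.05 + $2.21 + $0.81 + $2.94 + $1.50 + $20.48 = $33.99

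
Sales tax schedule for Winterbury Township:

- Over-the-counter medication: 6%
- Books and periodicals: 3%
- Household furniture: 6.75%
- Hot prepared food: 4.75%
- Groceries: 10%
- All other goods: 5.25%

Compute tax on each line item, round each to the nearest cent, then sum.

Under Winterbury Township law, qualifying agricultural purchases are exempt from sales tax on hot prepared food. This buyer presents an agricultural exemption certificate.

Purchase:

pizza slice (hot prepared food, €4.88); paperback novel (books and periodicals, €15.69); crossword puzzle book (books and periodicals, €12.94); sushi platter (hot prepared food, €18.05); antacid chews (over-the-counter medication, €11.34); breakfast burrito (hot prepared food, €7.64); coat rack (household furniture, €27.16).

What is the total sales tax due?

Pizza slice €4.88: hot prepared food, buyer-exempt → 0% → €0.00
Paperback novel €15.69: books and periodicals → 3% → €0.47
Crossword puzzle book €12.94: books and periodicals → 3% → €0.39
Sushi platter €18.05: hot prepared food, buyer-exempt → 0% → €0.00
Antacid chews €11.34: over-the-counter medication → 6% → €0.68
Breakfast burrito €7.64: hot prepared food, buyer-exempt → 0% → €0.00
Coat rack €27.16: household furniture → 6.75% → €1.83
Total tax = €0.47 + €0.39 + €0.68 + €1.83 = €3.37

€3.37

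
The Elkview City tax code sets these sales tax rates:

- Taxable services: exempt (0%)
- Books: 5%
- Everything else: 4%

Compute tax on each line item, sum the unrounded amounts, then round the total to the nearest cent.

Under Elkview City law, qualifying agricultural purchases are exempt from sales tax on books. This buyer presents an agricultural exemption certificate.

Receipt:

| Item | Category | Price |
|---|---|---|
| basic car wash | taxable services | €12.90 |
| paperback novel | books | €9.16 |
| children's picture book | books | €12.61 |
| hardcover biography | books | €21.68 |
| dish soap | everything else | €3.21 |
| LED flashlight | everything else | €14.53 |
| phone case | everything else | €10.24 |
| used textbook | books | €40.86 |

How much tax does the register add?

€1.12

Basic car wash €12.90: taxable services → 0% → €0.00
Paperback novel €9.16: books, buyer-exempt → 0% → €0.00
Children's picture book €12.61: books, buyer-exempt → 0% → €0.00
Hardcover biography €21.68: books, buyer-exempt → 0% → €0.00
Dish soap €3.21: everything else → 4% → €0.1284
LED flashlight €14.53: everything else → 4% → €0.5812
Phone case €10.24: everything else → 4% → €0.4096
Used textbook €40.86: books, buyer-exempt → 0% → €0.00
Unrounded tax sum = €1.1192 → €1.12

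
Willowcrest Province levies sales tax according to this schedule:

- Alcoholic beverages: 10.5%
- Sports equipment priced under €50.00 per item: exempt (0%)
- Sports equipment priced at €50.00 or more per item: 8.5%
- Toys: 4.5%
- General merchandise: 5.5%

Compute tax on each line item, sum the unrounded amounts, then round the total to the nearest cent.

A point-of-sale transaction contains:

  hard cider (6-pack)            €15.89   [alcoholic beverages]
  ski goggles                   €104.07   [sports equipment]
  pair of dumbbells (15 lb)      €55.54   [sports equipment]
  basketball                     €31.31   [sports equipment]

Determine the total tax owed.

€15.24

Hard cider (6-pack) €15.89: alcoholic beverages → 10.5% → €1.66845
Ski goggles €104.07: sports equipment, €50.00 or more → 8.5% → €8.84595
Pair of dumbbells (15 lb) €55.54: sports equipment, €50.00 or more → 8.5% → €4.7209
Basketball €31.31: sports equipment, under €50.00 → 0% → €0.00
Unrounded tax sum = €15.2353 → €15.24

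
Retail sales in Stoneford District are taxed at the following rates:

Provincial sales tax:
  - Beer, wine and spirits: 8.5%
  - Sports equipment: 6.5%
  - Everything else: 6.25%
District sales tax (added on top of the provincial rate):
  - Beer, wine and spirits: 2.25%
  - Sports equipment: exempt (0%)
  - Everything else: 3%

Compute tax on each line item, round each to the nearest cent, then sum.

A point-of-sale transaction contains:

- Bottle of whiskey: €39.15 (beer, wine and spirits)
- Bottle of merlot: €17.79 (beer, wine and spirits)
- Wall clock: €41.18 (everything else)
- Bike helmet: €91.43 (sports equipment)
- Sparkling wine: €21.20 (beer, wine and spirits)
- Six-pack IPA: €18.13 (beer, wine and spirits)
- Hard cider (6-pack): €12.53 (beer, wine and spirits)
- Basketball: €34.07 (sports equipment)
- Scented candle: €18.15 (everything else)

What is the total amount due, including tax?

€318.97

Bottle of whiskey €39.15: beer, wine and spirits → 8.5% + 2.25% district = 10.75% → €4.21
Bottle of merlot €17.79: beer, wine and spirits → 8.5% + 2.25% district = 10.75% → €1.91
Wall clock €41.18: everything else → 6.25% + 3% district = 9.25% → €3.81
Bike helmet €91.43: sports equipment → 6.5% + 0% district = 6.5% → €5.94
Sparkling wine €21.20: beer, wine and spirits → 8.5% + 2.25% district = 10.75% → €2.28
Six-pack IPA €18.13: beer, wine and spirits → 8.5% + 2.25% district = 10.75% → €1.95
Hard cider (6-pack) €12.53: beer, wine and spirits → 8.5% + 2.25% district = 10.75% → €1.35
Basketball €34.07: sports equipment → 6.5% + 0% district = 6.5% → €2.21
Scented candle €18.15: everything else → 6.25% + 3% district = 9.25% → €1.68
Subtotal = €293.63; tax = €25.34; total due = €318.97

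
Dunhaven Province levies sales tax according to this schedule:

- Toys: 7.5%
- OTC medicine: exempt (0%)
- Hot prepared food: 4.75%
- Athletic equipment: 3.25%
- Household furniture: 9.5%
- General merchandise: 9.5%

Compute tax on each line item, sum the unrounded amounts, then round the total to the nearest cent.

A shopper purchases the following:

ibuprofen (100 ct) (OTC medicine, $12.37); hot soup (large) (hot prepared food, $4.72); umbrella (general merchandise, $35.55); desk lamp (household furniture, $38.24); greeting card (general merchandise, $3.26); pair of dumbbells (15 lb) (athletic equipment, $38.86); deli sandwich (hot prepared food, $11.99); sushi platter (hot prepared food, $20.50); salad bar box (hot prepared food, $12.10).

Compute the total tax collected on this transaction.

Ibuprofen (100 ct) $12.37: OTC medicine → 0% → $0.00
Hot soup (large) $4.72: hot prepared food → 4.75% → $0.2242
Umbrella $35.55: general merchandise → 9.5% → $3.37725
Desk lamp $38.24: household furniture → 9.5% → $3.6328
Greeting card $3.26: general merchandise → 9.5% → $0.3097
Pair of dumbbells (15 lb) $38.86: athletic equipment → 3.25% → $1.26295
Deli sandwich $11.99: hot prepared food → 4.75% → $0.569525
Sushi platter $20.50: hot prepared food → 4.75% → $0.97375
Salad bar box $12.10: hot prepared food → 4.75% → $0.57475
Unrounded tax sum = $10.924925 → $10.92

$10.92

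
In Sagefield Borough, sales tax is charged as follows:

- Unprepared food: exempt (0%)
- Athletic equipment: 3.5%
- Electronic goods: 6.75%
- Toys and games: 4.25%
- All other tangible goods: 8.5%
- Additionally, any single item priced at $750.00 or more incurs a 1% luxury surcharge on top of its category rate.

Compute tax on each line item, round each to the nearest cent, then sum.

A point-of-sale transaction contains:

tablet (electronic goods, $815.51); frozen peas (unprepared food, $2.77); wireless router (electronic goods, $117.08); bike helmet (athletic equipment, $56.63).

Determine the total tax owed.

Tablet $815.51: electronic goods → 6.75% + 1% surcharge = 7.75% → $63.20
Frozen peas $2.77: unprepared food → 0% → $0.00
Wireless router $117.08: electronic goods → 6.75% → $7.90
Bike helmet $56.63: athletic equipment → 3.5% → $1.98
Total tax = $63.20 + $7.90 + $1.98 = $73.08

$73.08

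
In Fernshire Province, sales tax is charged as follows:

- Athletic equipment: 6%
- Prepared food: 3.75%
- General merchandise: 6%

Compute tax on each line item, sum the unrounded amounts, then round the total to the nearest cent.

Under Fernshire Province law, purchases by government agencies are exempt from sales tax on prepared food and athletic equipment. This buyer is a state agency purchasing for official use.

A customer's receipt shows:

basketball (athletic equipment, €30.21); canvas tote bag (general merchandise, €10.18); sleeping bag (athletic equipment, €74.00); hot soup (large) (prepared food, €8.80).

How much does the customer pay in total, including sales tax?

€123.80

Basketball €30.21: athletic equipment, buyer-exempt → 0% → €0.00
Canvas tote bag €10.18: general merchandise → 6% → €0.6108
Sleeping bag €74.00: athletic equipment, buyer-exempt → 0% → €0.00
Hot soup (large) €8.80: prepared food, buyer-exempt → 0% → €0.00
Subtotal = €123.19; unrounded tax = €0.6108 → €0.61; total due = €123.80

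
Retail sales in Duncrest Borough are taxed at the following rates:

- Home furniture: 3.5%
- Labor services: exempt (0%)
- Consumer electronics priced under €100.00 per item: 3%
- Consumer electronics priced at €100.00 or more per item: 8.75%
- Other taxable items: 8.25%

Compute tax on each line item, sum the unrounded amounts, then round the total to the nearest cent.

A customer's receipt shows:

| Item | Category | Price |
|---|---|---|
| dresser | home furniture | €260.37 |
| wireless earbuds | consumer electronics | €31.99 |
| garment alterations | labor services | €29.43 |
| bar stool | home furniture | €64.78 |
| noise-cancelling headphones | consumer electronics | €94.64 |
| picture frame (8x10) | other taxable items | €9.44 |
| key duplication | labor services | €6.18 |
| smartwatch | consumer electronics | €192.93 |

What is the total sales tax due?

Dresser €260.37: home furniture → 3.5% → €9.11295
Wireless earbuds €31.99: consumer electronics, under €100.00 → 3% → €0.9597
Garment alterations €29.43: labor services → 0% → €0.00
Bar stool €64.78: home furniture → 3.5% → €2.2673
Noise-cancelling headphones €94.64: consumer electronics, under €100.00 → 3% → €2.8392
Picture frame (8x10) €9.44: other taxable items → 8.25% → €0.7788
Key duplication €6.18: labor services → 0% → €0.00
Smartwatch €192.93: consumer electronics, €100.00 or more → 8.75% → €16.881375
Unrounded tax sum = €32.839325 → €32.84

€32.84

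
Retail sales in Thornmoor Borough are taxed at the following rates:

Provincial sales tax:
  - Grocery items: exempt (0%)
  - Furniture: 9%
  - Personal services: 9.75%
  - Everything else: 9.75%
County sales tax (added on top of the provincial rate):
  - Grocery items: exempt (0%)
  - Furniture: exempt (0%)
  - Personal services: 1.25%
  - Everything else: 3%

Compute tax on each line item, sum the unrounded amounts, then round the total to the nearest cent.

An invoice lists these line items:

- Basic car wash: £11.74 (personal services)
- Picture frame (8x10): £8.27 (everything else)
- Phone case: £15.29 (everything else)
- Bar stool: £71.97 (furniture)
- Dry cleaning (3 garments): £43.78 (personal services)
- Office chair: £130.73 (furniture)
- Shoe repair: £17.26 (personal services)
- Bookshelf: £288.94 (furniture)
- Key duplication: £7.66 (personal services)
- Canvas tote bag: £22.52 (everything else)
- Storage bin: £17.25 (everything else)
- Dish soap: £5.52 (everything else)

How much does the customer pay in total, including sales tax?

Basic car wash £11.74: personal services → 9.75% + 1.25% county = 11% → £1.2914
Picture frame (8x10) £8.27: everything else → 9.75% + 3% county = 12.75% → £1.054425
Phone case £15.29: everything else → 9.75% + 3% county = 12.75% → £1.949475
Bar stool £71.97: furniture → 9% + 0% county = 9% → £6.4773
Dry cleaning (3 garments) £43.78: personal services → 9.75% + 1.25% county = 11% → £4.8158
Office chair £130.73: furniture → 9% + 0% county = 9% → £11.7657
Shoe repair £17.26: personal services → 9.75% + 1.25% county = 11% → £1.8986
Bookshelf £288.94: furniture → 9% + 0% county = 9% → £26.0046
Key duplication £7.66: personal services → 9.75% + 1.25% county = 11% → £0.8426
Canvas tote bag £22.52: everything else → 9.75% + 3% county = 12.75% → £2.8713
Storage bin £17.25: everything else → 9.75% + 3% county = 12.75% → £2.199375
Dish soap £5.52: everything else → 9.75% + 3% county = 12.75% → £0.7038
Subtotal = £640.93; unrounded tax = £61.874375 → £61.87; total due = £702.80

£702.80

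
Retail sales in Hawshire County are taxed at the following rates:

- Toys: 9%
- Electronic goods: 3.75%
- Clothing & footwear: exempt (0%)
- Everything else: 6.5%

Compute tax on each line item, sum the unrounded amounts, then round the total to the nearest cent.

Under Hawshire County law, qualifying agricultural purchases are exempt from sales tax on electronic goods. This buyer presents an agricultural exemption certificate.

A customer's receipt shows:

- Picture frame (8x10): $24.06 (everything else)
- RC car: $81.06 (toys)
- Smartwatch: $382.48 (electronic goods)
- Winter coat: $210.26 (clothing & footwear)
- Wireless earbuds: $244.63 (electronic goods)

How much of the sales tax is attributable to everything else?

$1.56

Picture frame (8x10) $24.06: everything else → 6.5% → $1.5639
Tax on everything else: unrounded sum = $1.5639 → $1.56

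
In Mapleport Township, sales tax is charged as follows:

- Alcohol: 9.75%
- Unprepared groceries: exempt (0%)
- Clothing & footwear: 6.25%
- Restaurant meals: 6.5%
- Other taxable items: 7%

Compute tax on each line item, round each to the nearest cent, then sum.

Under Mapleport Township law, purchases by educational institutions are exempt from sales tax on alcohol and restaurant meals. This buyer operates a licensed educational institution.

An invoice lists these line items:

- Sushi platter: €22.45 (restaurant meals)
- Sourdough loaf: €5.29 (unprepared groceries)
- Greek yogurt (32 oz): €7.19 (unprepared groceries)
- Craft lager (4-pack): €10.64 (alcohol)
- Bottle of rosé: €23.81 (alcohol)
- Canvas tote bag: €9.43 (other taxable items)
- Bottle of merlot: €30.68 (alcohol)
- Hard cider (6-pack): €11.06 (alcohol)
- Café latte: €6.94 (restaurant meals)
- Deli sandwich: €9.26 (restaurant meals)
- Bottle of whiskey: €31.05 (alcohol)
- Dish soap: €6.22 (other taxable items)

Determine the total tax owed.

Sushi platter €22.45: restaurant meals, buyer-exempt → 0% → €0.00
Sourdough loaf €5.29: unprepared groceries → 0% → €0.00
Greek yogurt (32 oz) €7.19: unprepared groceries → 0% → €0.00
Craft lager (4-pack) €10.64: alcohol, buyer-exempt → 0% → €0.00
Bottle of rosé €23.81: alcohol, buyer-exempt → 0% → €0.00
Canvas tote bag €9.43: other taxable items → 7% → €0.66
Bottle of merlot €30.68: alcohol, buyer-exempt → 0% → €0.00
Hard cider (6-pack) €11.06: alcohol, buyer-exempt → 0% → €0.00
Café latte €6.94: restaurant meals, buyer-exempt → 0% → €0.00
Deli sandwich €9.26: restaurant meals, buyer-exempt → 0% → €0.00
Bottle of whiskey €31.05: alcohol, buyer-exempt → 0% → €0.00
Dish soap €6.22: other taxable items → 7% → €0.44
Total tax = €0.66 + €0.44 = €1.10

€1.10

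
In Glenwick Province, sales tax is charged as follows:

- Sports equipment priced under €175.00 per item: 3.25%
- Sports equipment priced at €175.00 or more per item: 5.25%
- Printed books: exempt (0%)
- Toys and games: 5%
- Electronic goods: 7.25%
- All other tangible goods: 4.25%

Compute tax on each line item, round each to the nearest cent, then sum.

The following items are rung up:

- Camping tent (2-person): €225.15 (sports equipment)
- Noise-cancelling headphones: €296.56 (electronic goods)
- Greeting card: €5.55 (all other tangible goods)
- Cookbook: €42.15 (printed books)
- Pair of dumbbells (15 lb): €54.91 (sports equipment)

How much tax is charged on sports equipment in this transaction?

Camping tent (2-person) €225.15: sports equipment, €175.00 or more → 5.25% → €11.82
Pair of dumbbells (15 lb) €54.91: sports equipment, under €175.00 → 3.25% → €1.78
Tax on sports equipment = €11.82 + €1.78 = €13.60

€13.60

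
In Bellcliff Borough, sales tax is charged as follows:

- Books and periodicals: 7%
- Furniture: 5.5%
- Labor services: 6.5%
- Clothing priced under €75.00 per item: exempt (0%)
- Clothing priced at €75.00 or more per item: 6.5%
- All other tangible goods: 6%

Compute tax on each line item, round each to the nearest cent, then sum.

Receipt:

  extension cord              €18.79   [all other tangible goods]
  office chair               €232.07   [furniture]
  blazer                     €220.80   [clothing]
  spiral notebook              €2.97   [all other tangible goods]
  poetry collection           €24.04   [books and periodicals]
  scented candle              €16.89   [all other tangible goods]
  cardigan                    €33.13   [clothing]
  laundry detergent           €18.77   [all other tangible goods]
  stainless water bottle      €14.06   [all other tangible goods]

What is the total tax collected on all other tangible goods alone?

Extension cord €18.79: all other tangible goods → 6% → €1.13
Spiral notebook €2.97: all other tangible goods → 6% → €0.18
Scented candle €16.89: all other tangible goods → 6% → €1.01
Laundry detergent €18.77: all other tangible goods → 6% → €1.13
Stainless water bottle €14.06: all other tangible goods → 6% → €0.84
Tax on all other tangible goods = €1.13 + €0.18 + €1.01 + €1.13 + €0.84 = €4.29

€4.29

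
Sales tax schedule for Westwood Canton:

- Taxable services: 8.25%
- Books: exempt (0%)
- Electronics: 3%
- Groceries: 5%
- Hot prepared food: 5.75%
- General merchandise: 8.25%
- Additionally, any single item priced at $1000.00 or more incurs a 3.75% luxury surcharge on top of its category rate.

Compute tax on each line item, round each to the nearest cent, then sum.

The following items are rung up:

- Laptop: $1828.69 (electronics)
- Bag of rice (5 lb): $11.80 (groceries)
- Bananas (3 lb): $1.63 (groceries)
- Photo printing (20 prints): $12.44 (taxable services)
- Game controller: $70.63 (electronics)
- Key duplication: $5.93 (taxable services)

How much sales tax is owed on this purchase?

$127.75

Laptop $1828.69: electronics → 3% + 3.75% surcharge = 6.75% → $123.44
Bag of rice (5 lb) $11.80: groceries → 5% → $0.59
Bananas (3 lb) $1.63: groceries → 5% → $0.08
Photo printing (20 prints) $12.44: taxable services → 8.25% → $1.03
Game controller $70.63: electronics → 3% → $2.12
Key duplication $5.93: taxable services → 8.25% → $0.49
Total tax = $123.44 + $0.59 + $0.08 + $1.03 + $2.12 + $0.49 = $127.75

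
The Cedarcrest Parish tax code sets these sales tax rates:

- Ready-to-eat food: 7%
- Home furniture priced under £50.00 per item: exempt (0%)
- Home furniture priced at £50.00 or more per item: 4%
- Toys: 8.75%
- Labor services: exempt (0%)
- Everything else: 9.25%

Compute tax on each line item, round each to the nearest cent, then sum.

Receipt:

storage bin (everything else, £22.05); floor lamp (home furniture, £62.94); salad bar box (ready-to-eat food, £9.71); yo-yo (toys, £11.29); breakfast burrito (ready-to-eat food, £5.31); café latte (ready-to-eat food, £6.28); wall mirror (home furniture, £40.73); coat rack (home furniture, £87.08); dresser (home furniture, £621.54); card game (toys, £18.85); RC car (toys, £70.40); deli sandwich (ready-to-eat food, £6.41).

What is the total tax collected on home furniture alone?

£30.86

Floor lamp £62.94: home furniture, £50.00 or more → 4% → £2.52
Wall mirror £40.73: home furniture, under £50.00 → 0% → £0.00
Coat rack £87.08: home furniture, £50.00 or more → 4% → £3.48
Dresser £621.54: home furniture, £50.00 or more → 4% → £24.86
Tax on home furniture = £2.52 + £0.00 + £3.48 + £24.86 = £30.86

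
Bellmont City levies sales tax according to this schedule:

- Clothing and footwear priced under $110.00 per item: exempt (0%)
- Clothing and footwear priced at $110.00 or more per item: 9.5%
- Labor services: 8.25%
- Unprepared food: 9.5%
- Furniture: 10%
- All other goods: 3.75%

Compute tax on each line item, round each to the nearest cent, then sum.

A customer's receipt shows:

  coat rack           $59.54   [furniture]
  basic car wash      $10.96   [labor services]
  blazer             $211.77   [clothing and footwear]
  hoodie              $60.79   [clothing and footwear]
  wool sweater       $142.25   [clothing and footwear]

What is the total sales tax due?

$40.48

Coat rack $59.54: furniture → 10% → $5.95
Basic car wash $10.96: labor services → 8.25% → $0.90
Blazer $211.77: clothing and footwear, $110.00 or more → 9.5% → $20.12
Hoodie $60.79: clothing and footwear, under $110.00 → 0% → $0.00
Wool sweater $142.25: clothing and footwear, $110.00 or more → 9.5% → $13.51
Total tax = $5.95 + $0.90 + $20.12 + $13.51 = $40.48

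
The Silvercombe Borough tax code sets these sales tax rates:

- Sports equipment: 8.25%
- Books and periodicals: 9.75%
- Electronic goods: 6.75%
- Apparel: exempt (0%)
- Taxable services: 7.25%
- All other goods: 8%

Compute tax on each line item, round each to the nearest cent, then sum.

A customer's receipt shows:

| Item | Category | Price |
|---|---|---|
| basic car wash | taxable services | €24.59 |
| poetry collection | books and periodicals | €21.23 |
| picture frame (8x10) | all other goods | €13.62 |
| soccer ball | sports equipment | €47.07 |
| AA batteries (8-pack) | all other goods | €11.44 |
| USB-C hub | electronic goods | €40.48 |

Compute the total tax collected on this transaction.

€12.47

Basic car wash €24.59: taxable services → 7.25% → €1.78
Poetry collection €21.23: books and periodicals → 9.75% → €2.07
Picture frame (8x10) €13.62: all other goods → 8% → €1.09
Soccer ball €47.07: sports equipment → 8.25% → €3.88
AA batteries (8-pack) €11.44: all other goods → 8% → €0.92
USB-C hub €40.48: electronic goods → 6.75% → €2.73
Total tax = €1.78 + €2.07 + €1.09 + €3.88 + €0.92 + €2.73 = €12.47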